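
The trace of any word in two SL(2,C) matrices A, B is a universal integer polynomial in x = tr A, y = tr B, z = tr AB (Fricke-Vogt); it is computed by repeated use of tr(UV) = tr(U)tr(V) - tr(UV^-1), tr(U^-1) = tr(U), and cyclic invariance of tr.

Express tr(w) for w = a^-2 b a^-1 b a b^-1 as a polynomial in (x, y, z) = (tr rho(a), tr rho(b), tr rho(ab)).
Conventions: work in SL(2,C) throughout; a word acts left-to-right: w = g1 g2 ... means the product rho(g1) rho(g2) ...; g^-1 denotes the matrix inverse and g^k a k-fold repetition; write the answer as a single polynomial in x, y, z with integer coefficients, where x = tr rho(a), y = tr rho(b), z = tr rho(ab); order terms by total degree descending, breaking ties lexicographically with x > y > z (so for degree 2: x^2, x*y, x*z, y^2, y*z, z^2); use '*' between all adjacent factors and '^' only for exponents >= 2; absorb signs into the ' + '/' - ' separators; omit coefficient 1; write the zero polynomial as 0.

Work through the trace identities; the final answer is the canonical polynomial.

-x^3*y^2*z + x^4*y + x^2*y^3 + 2*x^2*y*z^2 - x^3*z - x*y^2*z - x*z^3 - 3*x^2*y + 3*x*z - y

tr(b^2) = tr(b) * tr(b) - tr(1) = y^2 - 2
tr(b^2 a) = tr(b) * tr(a b) - tr(a) = y*z - x
tr(b a^-1 b) = tr(b^2) * tr(a) - tr(b^2 a) = x*y^2 - y*z - x
tr(b a b a) = tr(b a) * tr(b a) - tr(1)   [split at repeated b] = z^2 - 2
tr(b a^-1 b a) = tr(b a b) * tr(a) - tr(b a b a) = x*y*z - x^2 - z^2 + 2
tr(a^-1 b a^-1 b) = tr(b a^-1 b) * tr(a) - tr(b a^-1 b a) = x^2*y^2 - 2*x*y*z + z^2 - 2
tr(b a b^2) = tr(b) * tr(a b^2) - tr(a b) = y^2*z - x*y - z
tr(a b a) = tr(a) * tr(b a) - tr(b) = x*z - y
tr(b a b^2 a) = tr(b) * tr(a b a b) - tr(a b a) = y*z^2 - x*z - y
tr(b a^-1 b a b) = tr(b a b^2) * tr(a) - tr(b a b^2 a) = x*y^2*z - x^2*y - y*z^2 + y
tr(b a b a b a) = tr(a b a b) * tr(a b) - tr(b a)   [split at repeated a] = z^3 - 3*z
tr(b a^-1 b a b a) = tr(b a b a b) * tr(a) - tr(b a b a b a) = x*y*z^2 - x^2*z - z^3 - x*y + 3*z
tr(a^-1 b a^-1 b a b) = tr(b a^-1 b a b) * tr(a) - tr(b a^-1 b a b a) = x^2*y^2*z - x^3*y - 2*x*y*z^2 + x^2*z + z^3 + 2*x*y - 3*z
tr(a^-2 b a^-1 b a b) = tr(a^-1 b a^-1 b a b) * tr(a) - tr(a^-1 b a^-1 b a b a) = x^3*y^2*z - x^4*y - 2*x^2*y*z^2 + x^3*z - x*y^2*z + x*z^3 + 3*x^2*y + y*z^2 - 3*x*z - y
tr(a^-2 b a^-1 b a b^-1) = tr(a^-2 b a^-1 b a) * tr(b) - tr(a^-2 b a^-1 b a b) = -x^3*y^2*z + x^4*y + x^2*y^3 + 2*x^2*y*z^2 - x^3*z - x*y^2*z - x*z^3 - 3*x^2*y + 3*x*z - y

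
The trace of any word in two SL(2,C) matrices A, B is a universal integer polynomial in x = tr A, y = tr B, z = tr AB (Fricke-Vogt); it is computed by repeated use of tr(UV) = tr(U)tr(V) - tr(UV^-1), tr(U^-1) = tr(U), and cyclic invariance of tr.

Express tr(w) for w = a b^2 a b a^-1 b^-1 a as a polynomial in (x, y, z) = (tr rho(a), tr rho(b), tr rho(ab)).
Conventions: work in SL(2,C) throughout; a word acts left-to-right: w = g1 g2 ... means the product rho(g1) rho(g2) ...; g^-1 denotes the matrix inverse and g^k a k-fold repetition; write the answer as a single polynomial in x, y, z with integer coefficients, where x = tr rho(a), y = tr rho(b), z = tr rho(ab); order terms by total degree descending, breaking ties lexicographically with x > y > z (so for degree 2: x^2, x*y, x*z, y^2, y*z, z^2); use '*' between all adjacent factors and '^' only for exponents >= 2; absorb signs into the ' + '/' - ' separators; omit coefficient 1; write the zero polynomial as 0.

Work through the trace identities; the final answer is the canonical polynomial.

-x^2*y^2*z^2 + 2*x^3*y*z + x*y^3*z + x*y*z^3 - x^4 - x^2*y^2 - x^2*z^2 - 4*x*y*z + 4*x^2 + z^2 - 2

tr(b^2 a) = tr(b)*tr(a b) - tr(a)  (reduce the b square) = y*z - x
use: tr(b^2) = tr(b)*tr(b) - tr(1)  (reduce the b square) = y^2 - 2
use: tr(a b^2 a) = tr(a)*tr(b^2 a) - tr(b^2)  (reduce the a square) = x*y*z - x^2 - y^2 + 2
use: tr(a^2 b^2 a) = tr(a)*tr(a b^2 a) - tr(a b^2)  (reduce the a square) = x^2*y*z - x^3 - x*y^2 - y*z + 3*x
apply: tr(a b a b) = tr(b a)*tr(b a) - tr(1)  (split on b) = z^2 - 2
use: tr(a b a) = tr(a)*tr(b a) - tr(b)  (reduce the a square) = x*z - y
apply: tr(b^2 a b a) = tr(b)*tr(a b a b) - tr(a b a)  (reduce the b square) = y*z^2 - x*z - y
tr(b^2 a b) = tr(b)*tr(b a b) - tr(b a)  (reduce the b square) = y^2*z - x*y - z
use: tr(b^2 a b a^2) = tr(a)*tr(b^2 a b a) - tr(b^2 a b)  (reduce the a square) = x*y*z^2 - x^2*z - y^2*z + z
tr(a^2 b^2 a b a) = tr(a)*tr(b^2 a b a^2) - tr(b^2 a b a)  (reduce the a square) = x^2*y*z^2 - x^3*z - x*y^2*z - y*z^2 + 2*x*z + y
tr(a b a b a b) = tr(a b a b)*tr(a b) - tr(b a)  (split on a) = z^3 - 3*z
apply: tr(a b a b a) = tr(a)*tr(b a b a) - tr(b a b)  (reduce the a square) = x*z^2 - y*z - x
tr(b^2 a b a b a) = tr(b)*tr(a b a b a b) - tr(a b a b a)  (reduce the b square) = y*z^3 - x*z^2 - 2*y*z + x
use: tr(b^2 a b a b) = tr(b)*tr(b a b a b) - tr(b a b a)  (reduce the b square) = y^2*z^2 - x*y*z - y^2 - z^2 + 2
use: tr(a^2 b^2 a b a b) = tr(a)*tr(b^2 a b a b a) - tr(b^2 a b a b)  (reduce the a square) = x*y*z^3 - x^2*z^2 - y^2*z^2 - x*y*z + x^2 + y^2 + z^2 - 2
apply: tr(b^-1 a^2 b^2 a b a) = tr(a^2 b^2 a b a)*tr(b) - tr(a^2 b^2 a b a b)  (eliminate b^-1) = x^2*y^2*z^2 - x^3*y*z - x*y^3*z - x*y*z^3 + x^2*z^2 + 3*x*y*z - x^2 - z^2 + 2
tr(a b^2 a b a^-1 b^-1 a) = tr(b^-1 a^2 b^2 a b)*tr(a) - tr(b^-1 a^2 b^2 a b a)  (eliminate a^-1) = -x^2*y^2*z^2 + 2*x^3*y*z + x*y^3*z + x*y*z^3 - x^4 - x^2*y^2 - x^2*z^2 - 4*x*y*z + 4*x^2 + z^2 - 2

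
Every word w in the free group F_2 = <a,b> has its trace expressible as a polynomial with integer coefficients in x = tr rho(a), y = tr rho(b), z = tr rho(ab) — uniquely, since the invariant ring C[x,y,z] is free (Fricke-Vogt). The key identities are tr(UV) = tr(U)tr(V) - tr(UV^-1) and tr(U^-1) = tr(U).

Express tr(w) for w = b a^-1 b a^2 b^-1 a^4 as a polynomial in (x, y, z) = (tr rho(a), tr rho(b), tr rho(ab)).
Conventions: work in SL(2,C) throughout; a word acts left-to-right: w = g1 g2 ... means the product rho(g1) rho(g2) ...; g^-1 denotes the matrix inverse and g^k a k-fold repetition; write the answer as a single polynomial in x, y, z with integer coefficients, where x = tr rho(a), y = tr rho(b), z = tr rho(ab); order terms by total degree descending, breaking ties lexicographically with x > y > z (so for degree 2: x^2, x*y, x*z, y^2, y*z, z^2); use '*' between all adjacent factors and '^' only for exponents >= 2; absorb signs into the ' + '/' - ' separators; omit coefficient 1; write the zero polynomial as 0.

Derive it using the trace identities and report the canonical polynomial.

x^6*y^2*z - x^7*y - x^5*y^3 - 2*x^5*y*z^2 + x^6*z - x^4*y^2*z + x^4*z^3 + 6*x^5*y + 2*x^3*y^3 + 4*x^3*y*z^2 - 5*x^4*z - 2*x^2*y^2*z - 2*x^2*z^3 - 9*x^3*y + 5*x^2*z + 2*x*y + z

tr(b^2 a) = tr(b)*tr(a b) - tr(a) = y*z - x
tr(b^2) = tr(b)*tr(b) - tr(1) = y^2 - 2
tr(a b^2 a) = tr(a)*tr(b^2 a) - tr(b^2) = x*y*z - x^2 - y^2 + 2
tr(b^2 a^3) = tr(a)*tr(a b^2 a) - tr(a b^2) = x^2*y*z - x^3 - x*y^2 - y*z + 3*x
tr(b^2 a^4) = tr(a)*tr(b^2 a^3) - tr(b^2 a^2) = x^3*y*z - x^4 - x^2*y^2 - 2*x*y*z + 4*x^2 + y^2 - 2
tr(a^4 b^2 a) = tr(a)*tr(b^2 a^4) - tr(b^2 a^3) = x^4*y*z - x^5 - x^3*y^2 - 3*x^2*y*z + 5*x^3 + 2*x*y^2 + y*z - 5*x
tr(a^4 b^2 a^2) = tr(a)*tr(a^4 b^2 a) - tr(a^4 b^2) = x^5*y*z - x^6 - x^4*y^2 - 4*x^3*y*z + 6*x^4 + 3*x^2*y^2 + 3*x*y*z - 9*x^2 - y^2 + 2
tr(b a b a) = tr(a b)*tr(a b) - tr(1)   [split at repeated a] = z^2 - 2
tr(a b a^2 b) = tr(a)*tr(b a b a) - tr(b a b) = x*z^2 - y*z - x
tr(a b a) = tr(a)*tr(b a) - tr(b) = x*z - y
tr(a b a^2) = tr(a)*tr(a b a) - tr(a b) = x^2*z - x*y - z
tr(a b^2 a b a) = tr(b)*tr(a b a^2 b) - tr(a b a^2) = x*y*z^2 - x^2*z - y^2*z + z
tr(a b^2 a b) = tr(b)*tr(a b a b) - tr(a b a) = y*z^2 - x*z - y
tr(b a^3 b^2 a) = tr(a)*tr(a b^2 a b a) - tr(a b^2 a b) = x^2*y*z^2 - x^3*z - x*y^2*z - y*z^2 + 2*x*z + y
tr(b a^3 b^2) = tr(b)*tr(b a^3 b) - tr(b a^3) = x^2*y^2*z - x^3*y - x*y^3 - x^2*z - y^2*z + 4*x*y + z
tr(b^2 a^2 b a^3) = tr(a)*tr(b a^3 b^2 a) - tr(b a^3 b^2) = x^3*y*z^2 - x^4*z - 2*x^2*y^2*z + x^3*y + x*y^3 - x*y*z^2 + 3*x^2*z + y^2*z - 3*x*y - z
tr(b a^2 b^2) = tr(b)*tr(a^2 b^2) - tr(a^2 b) = x*y^2*z - x^2*y - y^3 - x*z + 3*y
tr(b^2 a^2 b a^2) = tr(a)*tr(b a^2 b^2 a) - tr(b a^2 b^2) = x^2*y*z^2 - x^3*z - 2*x*y^2*z + x^2*y + y^3 + 2*x*z - 3*y
tr(a^4 b^2 a^2 b) = tr(a)*tr(b^2 a^2 b a^3) - tr(b^2 a^2 b a^2) = x^4*y*z^2 - x^5*z - 2*x^3*y^2*z + x^4*y + x^2*y^3 - 2*x^2*y*z^2 + 4*x^3*z + 3*x*y^2*z - 4*x^2*y - y^3 - 3*x*z + 3*y
tr(b a^2 b^-1 a^4 b) = tr(a^4 b^2 a^2)*tr(b) - tr(a^4 b^2 a^2 b) = x^5*y^2*z - x^6*y - x^4*y^3 - x^4*y*z^2 + x^5*z - 2*x^3*y^2*z + 5*x^4*y + 2*x^2*y^3 + 2*x^2*y*z^2 - 4*x^3*z - 5*x^2*y + 3*x*z - y
tr(b a b a^3) = tr(a)*tr(a b a b a) - tr(a b a b) = x^2*z^2 - x*y*z - x^2 - z^2 + 2
tr(a^3 b a b a) = tr(a)*tr(b a b a^3) - tr(b a b a^2) = x^3*z^2 - x^2*y*z - x^3 - 2*x*z^2 + y*z + 3*x
tr(a^2 b a b a^3) = tr(a)*tr(a^3 b a b a) - tr(a^3 b a b) = x^4*z^2 - x^3*y*z - x^4 - 3*x^2*z^2 + 2*x*y*z + 4*x^2 + z^2 - 2
tr(a^4 b a b a^2) = tr(a)*tr(a^2 b a b a^3) - tr(a^2 b a b a^2) = x^5*z^2 - x^4*y*z - x^5 - 4*x^3*z^2 + 3*x^2*y*z + 5*x^3 + 3*x*z^2 - y*z - 5*x
tr(b a b a b a) = tr(b a)*tr(b a b a) - tr(b^-1 a^-1)   [split at repeated b] = z^3 - 3*z
tr(b a b a^2 b a) = tr(a)*tr(b a b a b a) - tr(b a b a b) = x*z^3 - y*z^2 - 2*x*z + y
tr(a b a b a^2 b a) = tr(a)*tr(b a b a^2 b a) - tr(b a b a^2 b) = x^2*z^3 - 2*x*y*z^2 - x^2*z + y^2*z + x*y - z
tr(b a b a^2 b a^3) = tr(a)*tr(a b a b a^2 b a) - tr(a b a b a^2 b) = x^3*z^3 - 2*x^2*y*z^2 - x^3*z + x*y^2*z - x*z^3 + x^2*y + y*z^2 + x*z - y
tr(a^4 b a b a^2 b) = tr(a)*tr(b a b a^2 b a^3) - tr(b a b a^2 b a^2) = x^4*z^3 - 2*x^3*y*z^2 - x^4*z + x^2*y^2*z - 2*x^2*z^3 + x^3*y + 3*x*y*z^2 + 2*x^2*z - y^2*z - 2*x*y + z
tr(b a^2 b^-1 a^4 b a) = tr(a^4 b a b a^2)*tr(b) - tr(a^4 b a b a^2 b) = x^5*y*z^2 - x^4*y^2*z - x^4*z^3 - x^5*y - 2*x^3*y*z^2 + x^4*z + 2*x^2*y^2*z + 2*x^2*z^3 + 4*x^3*y - 2*x^2*z - 3*x*y - z
tr(b a^-1 b a^2 b^-1 a^4) = tr(b a^2 b^-1 a^4 b)*tr(a) - tr(b a^2 b^-1 a^4 b a) = x^6*y^2*z - x^7*y - x^5*y^3 - 2*x^5*y*z^2 + x^6*z - x^4*y^2*z + x^4*z^3 + 6*x^5*y + 2*x^3*y^3 + 4*x^3*y*z^2 - 5*x^4*z - 2*x^2*y^2*z - 2*x^2*z^3 - 9*x^3*y + 5*x^2*z + 2*x*y + z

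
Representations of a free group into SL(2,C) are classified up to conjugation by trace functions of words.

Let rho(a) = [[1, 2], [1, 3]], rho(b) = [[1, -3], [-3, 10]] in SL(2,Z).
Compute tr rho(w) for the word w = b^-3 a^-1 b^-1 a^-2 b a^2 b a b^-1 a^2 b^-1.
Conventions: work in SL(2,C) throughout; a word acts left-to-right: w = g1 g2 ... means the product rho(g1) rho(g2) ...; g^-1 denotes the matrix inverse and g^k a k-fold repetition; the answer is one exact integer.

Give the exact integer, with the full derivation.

-240038947966

rho(b^-1) = [[10, 3], [3, 1]]
... * rho(b^-1) = [[10, 3], [3, 1]]  ->  [[109, 33], [33, 10]]
... * rho(b^-1) = [[10, 3], [3, 1]]  ->  [[1189, 360], [360, 109]]
... * rho(a^-1) = [[3, -2], [-1, 1]]  ->  [[3207, -2018], [971, -611]]
... * rho(b^-1) = [[10, 3], [3, 1]]  ->  [[26016, 7603], [7877, 2302]]
... * rho(a^-1) = [[3, -2], [-1, 1]]  ->  [[70445, -44429], [21329, -13452]]
... * rho(a^-1) = [[3, -2], [-1, 1]]  ->  [[255764, -185319], [77439, -56110]]
... * rho(b) = [[1, -3], [-3, 10]]  ->  [[811721, -2620482], [245769, -793417]]
... * rho(a) = [[1, 2], [1, 3]]  ->  [[-1808761, -6238004], [-547648, -1888713]]
... * rho(a) = [[1, 2], [1, 3]]  ->  [[-8046765, -22331534], [-2436361, -6761435]]
... * rho(b) = [[1, -3], [-3, 10]]  ->  [[58947837, -199175045], [17847944, -60305267]]
... * rho(a) = [[1, 2], [1, 3]]  ->  [[-140227208, -479629461], [-42457323, -145219913]]
... * rho(b^-1) = [[10, 3], [3, 1]]  ->  [[-2841160463, -900311085], [-860232969, -272591882]]
... * rho(a) = [[1, 2], [1, 3]]  ->  [[-3741471548, -8383254181], [-1132824851, -2538241584]]
... * rho(a) = [[1, 2], [1, 3]]  ->  [[-12124725729, -32632705639], [-3671066435, -9880374454]]
... * rho(b^-1) = [[10, 3], [3, 1]]  ->  [[-219145374207, -69006882826], [-66351787712, -20893573759]]
tr = -219145374207 + -20893573759 = -240038947966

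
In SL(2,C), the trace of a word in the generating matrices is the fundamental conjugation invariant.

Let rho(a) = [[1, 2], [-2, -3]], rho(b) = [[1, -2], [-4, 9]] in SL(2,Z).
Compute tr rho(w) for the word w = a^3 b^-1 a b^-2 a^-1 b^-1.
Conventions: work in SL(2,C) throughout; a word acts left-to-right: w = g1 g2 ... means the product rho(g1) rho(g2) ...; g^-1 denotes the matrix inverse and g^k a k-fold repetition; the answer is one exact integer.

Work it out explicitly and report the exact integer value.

rho(a) = [[1, 2], [-2, -3]]
... * rho(a) = [[1, 2], [-2, -3]]  ->  [[-3, -4], [4, 5]]
... * rho(a) = [[1, 2], [-2, -3]]  ->  [[5, 6], [-6, -7]]
... * rho(b^-1) = [[9, 2], [4, 1]]  ->  [[69, 16], [-82, -19]]
... * rho(a) = [[1, 2], [-2, -3]]  ->  [[37, 90], [-44, -107]]
... * rho(b^-1) = [[9, 2], [4, 1]]  ->  [[693, 164], [-824, -195]]
... * rho(b^-1) = [[9, 2], [4, 1]]  ->  [[6893, 1550], [-8196, -1843]]
... * rho(a^-1) = [[-3, -2], [2, 1]]  ->  [[-17579, -12236], [20902, 14549]]
... * rho(b^-1) = [[9, 2], [4, 1]]  ->  [[-207155, -47394], [246314, 56353]]
tr = -207155 + 56353 = -150802

-150802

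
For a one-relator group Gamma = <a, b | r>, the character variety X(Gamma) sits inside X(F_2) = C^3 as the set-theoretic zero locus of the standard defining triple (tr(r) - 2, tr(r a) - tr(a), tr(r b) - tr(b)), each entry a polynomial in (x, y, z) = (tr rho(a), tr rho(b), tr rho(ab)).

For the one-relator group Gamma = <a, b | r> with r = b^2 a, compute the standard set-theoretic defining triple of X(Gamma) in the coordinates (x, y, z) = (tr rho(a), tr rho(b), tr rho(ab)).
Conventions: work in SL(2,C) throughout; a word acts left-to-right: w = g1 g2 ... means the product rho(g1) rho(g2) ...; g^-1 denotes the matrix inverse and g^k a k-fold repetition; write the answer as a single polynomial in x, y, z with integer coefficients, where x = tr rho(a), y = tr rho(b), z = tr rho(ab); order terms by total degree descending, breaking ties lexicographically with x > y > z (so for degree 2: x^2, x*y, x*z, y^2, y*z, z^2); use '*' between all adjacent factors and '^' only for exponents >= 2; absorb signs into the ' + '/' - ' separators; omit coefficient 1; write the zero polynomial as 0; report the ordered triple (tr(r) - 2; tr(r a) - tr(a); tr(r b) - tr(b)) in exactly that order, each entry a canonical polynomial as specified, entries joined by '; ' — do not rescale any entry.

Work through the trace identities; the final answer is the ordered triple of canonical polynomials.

tr(b^2 a) = tr(b) * tr(a b) - tr(a) = y*z - x
tr(a^2 b) = tr(a) * tr(b a) - tr(b) = x*z - y
tr(a^2) = tr(a) * tr(a) - tr(1) = x^2 - 2
tr(b^2 a^2) = tr(b) * tr(a^2 b) - tr(a^2) = x*y*z - x^2 - y^2 + 2
tr(b^2 a b) = tr(b) * tr(a b^2) - tr(a b) = y^2*z - x*y - z
assemble the triple (tr(r) - 2; tr(r a) - x; tr(r b) - y)

y*z - x - 2; x*y*z - x^2 - y^2 - x + 2; y^2*z - x*y - y - z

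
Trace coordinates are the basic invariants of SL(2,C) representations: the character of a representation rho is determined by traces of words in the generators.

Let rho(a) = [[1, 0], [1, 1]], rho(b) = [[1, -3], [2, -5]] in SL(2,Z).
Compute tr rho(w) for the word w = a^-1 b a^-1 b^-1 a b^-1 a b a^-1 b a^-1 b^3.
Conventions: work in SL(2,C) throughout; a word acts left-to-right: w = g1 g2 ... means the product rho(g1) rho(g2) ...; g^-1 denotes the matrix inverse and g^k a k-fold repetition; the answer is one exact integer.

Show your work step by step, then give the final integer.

-70

rho(a^-1) = [[1, 0], [-1, 1]]
... * rho(b) = [[1, -3], [2, -5]]  ->  [[1, -3], [1, -2]]
... * rho(a^-1) = [[1, 0], [-1, 1]]  ->  [[4, -3], [3, -2]]
... * rho(b^-1) = [[-5, 3], [-2, 1]]  ->  [[-14, 9], [-11, 7]]
... * rho(a) = [[1, 0], [1, 1]]  ->  [[-5, 9], [-4, 7]]
... * rho(b^-1) = [[-5, 3], [-2, 1]]  ->  [[7, -6], [6, -5]]
... * rho(a) = [[1, 0], [1, 1]]  ->  [[1, -6], [1, -5]]
... * rho(b) = [[1, -3], [2, -5]]  ->  [[-11, 27], [-9, 22]]
... * rho(a^-1) = [[1, 0], [-1, 1]]  ->  [[-38, 27], [-31, 22]]
... * rho(b) = [[1, -3], [2, -5]]  ->  [[16, -21], [13, -17]]
... * rho(a^-1) = [[1, 0], [-1, 1]]  ->  [[37, -21], [30, -17]]
... * rho(b) = [[1, -3], [2, -5]]  ->  [[-5, -6], [-4, -5]]
... * rho(b) = [[1, -3], [2, -5]]  ->  [[-17, 45], [-14, 37]]
... * rho(b) = [[1, -3], [2, -5]]  ->  [[73, -174], [60, -143]]
tr = 73 + -143 = -70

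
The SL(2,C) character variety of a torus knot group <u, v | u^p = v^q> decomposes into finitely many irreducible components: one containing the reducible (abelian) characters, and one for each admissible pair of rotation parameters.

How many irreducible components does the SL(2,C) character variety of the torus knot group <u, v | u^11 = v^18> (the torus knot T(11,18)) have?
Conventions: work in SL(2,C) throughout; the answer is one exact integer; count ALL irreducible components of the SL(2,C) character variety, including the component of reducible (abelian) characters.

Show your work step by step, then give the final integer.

86

For T(11,18): irreducibility forces the central element u^11 = v^18 to one of +I, -I.
So on each irreducible component the traces are pinned: tr(u) = 2*cos(pi*alpha/11) with 1 <= alpha <= 10, tr(v) = 2*cos(pi*beta/18) with 1 <= beta <= 17.
The two central values (-1)^alpha I and (-1)^beta I must be the same matrix, so alpha and beta share a parity.
Enumerate parity-matched pairs: 5*9 odd-odd plus 5*8 even-even gives 85.
Total: 85 irreducible-character components + 1 reducible (abelian) component = 86.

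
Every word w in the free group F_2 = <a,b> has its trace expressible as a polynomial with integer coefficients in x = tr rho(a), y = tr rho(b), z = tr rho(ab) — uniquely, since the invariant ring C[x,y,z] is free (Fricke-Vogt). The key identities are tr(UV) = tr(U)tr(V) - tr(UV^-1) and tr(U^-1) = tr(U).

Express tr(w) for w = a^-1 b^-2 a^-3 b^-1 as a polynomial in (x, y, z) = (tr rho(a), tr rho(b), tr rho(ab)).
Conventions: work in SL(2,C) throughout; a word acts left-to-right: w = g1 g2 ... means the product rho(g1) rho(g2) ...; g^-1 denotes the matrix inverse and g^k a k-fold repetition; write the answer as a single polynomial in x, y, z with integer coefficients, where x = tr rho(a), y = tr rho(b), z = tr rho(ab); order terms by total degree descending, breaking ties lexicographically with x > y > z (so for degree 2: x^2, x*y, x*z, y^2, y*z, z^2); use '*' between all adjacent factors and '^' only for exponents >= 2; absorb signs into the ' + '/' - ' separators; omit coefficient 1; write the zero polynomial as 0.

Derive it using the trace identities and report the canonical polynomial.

so tr(b^-1) = tr(b) = y
tr(b^-1 a) = tr(a) tr(b) - tr(a b) = x*y - z
so tr(b^-1 a^-1) = tr(b^-1) tr(a) - tr(b^-1 a) = z
so tr(a^-1 b^-1 a^-1) = tr(b^-1 a^-1) tr(a) - tr(b^-1) = x*z - y
reduce: tr(a^-2 b^-1 a^-1) = tr(a^-1 b^-1 a^-1) tr(a) - tr(a^-1 b^-1) = x^2*z - x*y - z
so tr(b a^-2) = tr(b a^-1) tr(a) - tr(b) = x^2*y - x*z - y
so tr(a^-1 b a^-2) = tr(b a^-2) tr(a) - tr(b a^-1) = x^3*y - x^2*z - 2*x*y + z
tr(b^2) = tr(b) tr(b) - tr(1) = y^2 - 2
so tr(b^2 a) = tr(b) tr(a b) - tr(a) = y*z - x
tr(b a^-1 b) = tr(b^2) tr(a) - tr(b^2 a) = x*y^2 - y*z - x
reduce: tr(b a b a) = tr(b a) tr(b a) - tr(1)   [split at repeated b] = z^2 - 2
tr(b a^-1 b a) = tr(b a b) tr(a) - tr(b a b a) = x*y*z - x^2 - z^2 + 2
tr(b a^-1 b a^-1) = tr(b a^-1 b) tr(a) - tr(b a^-1 b a) = x^2*y^2 - 2*x*y*z + z^2 - 2
tr(a^-1 b a^-2 b) = tr(b a^-1 b a^-1) tr(a) - tr(b a^-1 b) = x^3*y^2 - 2*x^2*y*z - x*y^2 + x*z^2 + y*z - x
tr(a^-2 b^-1 a^-1 b) = tr(a^-1 b a^-2) tr(b) - tr(a^-1 b a^-2 b) = x^2*y*z - x*y^2 - x*z^2 + x
tr(a^-2 b^-1 a^-1 b^-1) = tr(a^-2 b^-1 a^-1) tr(b) - tr(a^-2 b^-1 a^-1 b) = x*z^2 - y*z - x
tr(a^-1 b^-1 a^-1 b^-2 a^-1) = tr(a^-2 b^-1 a^-1 b^-1) tr(b) - tr(a^-2 b^-1 a^-1) = x*y*z^2 - x^2*z - y^2*z + z
reduce: tr(a^-1 b^-1 a^-1 b^-2) = tr(b^-1 a^-1 b^-1 a^-1) tr(b) - tr(b^-1 a^-1 b^-1 a^-1 b) = y*z^2 - x*z - y
reduce: tr(a^-1 b^-2 a^-3 b^-1) = tr(a^-1 b^-1 a^-1 b^-2 a^-1) tr(a) - tr(a^-1 b^-1 a^-1 b^-2) = x^2*y*z^2 - x^3*z - x*y^2*z - y*z^2 + 2*x*z + y

x^2*y*z^2 - x^3*z - x*y^2*z - y*z^2 + 2*x*z + y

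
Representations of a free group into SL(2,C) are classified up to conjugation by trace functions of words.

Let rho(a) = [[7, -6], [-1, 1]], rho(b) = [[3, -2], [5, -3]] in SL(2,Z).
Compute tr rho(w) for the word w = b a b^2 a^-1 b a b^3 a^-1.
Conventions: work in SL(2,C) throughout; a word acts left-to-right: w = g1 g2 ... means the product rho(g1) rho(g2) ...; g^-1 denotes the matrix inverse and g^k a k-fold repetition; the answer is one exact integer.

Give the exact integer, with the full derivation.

rho(b) = [[3, -2], [5, -3]]
... * rho(a) = [[7, -6], [-1, 1]]  ->  [[23, -20], [38, -33]]
... * rho(b) = [[3, -2], [5, -3]]  ->  [[-31, 14], [-51, 23]]
... * rho(b) = [[3, -2], [5, -3]]  ->  [[-23, 20], [-38, 33]]
... * rho(a^-1) = [[1, 6], [1, 7]]  ->  [[-3, 2], [-5, 3]]
... * rho(b) = [[3, -2], [5, -3]]  ->  [[1, 0], [0, 1]]
... * rho(a) = [[7, -6], [-1, 1]]  ->  [[7, -6], [-1, 1]]
... * rho(b) = [[3, -2], [5, -3]]  ->  [[-9, 4], [2, -1]]
... * rho(b) = [[3, -2], [5, -3]]  ->  [[-7, 6], [1, -1]]
... * rho(b) = [[3, -2], [5, -3]]  ->  [[9, -4], [-2, 1]]
... * rho(a^-1) = [[1, 6], [1, 7]]  ->  [[5, 26], [-1, -5]]
tr = 5 + -5 = 0

0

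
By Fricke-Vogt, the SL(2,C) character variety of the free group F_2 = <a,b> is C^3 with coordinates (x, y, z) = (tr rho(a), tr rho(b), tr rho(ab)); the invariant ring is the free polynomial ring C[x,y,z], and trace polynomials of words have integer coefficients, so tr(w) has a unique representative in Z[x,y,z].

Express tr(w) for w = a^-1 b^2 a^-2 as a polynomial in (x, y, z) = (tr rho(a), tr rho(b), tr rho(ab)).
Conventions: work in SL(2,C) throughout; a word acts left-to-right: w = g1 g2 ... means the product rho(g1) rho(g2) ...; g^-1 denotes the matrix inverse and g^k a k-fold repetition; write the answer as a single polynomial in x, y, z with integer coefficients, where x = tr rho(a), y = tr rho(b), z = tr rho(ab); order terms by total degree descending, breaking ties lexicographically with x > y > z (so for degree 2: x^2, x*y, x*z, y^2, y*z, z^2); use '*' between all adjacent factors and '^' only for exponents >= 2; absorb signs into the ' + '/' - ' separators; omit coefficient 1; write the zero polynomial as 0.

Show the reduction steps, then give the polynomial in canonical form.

next, tr(b^2) = tr(b) * tr(b) - tr(1)   [square of b] = y^2 - 2
tr(b^2 a) = tr(b) * tr(a b) - tr(a)   [square of b] = y*z - x
tr(a^-1 b^2) = tr(b^2) * tr(a) - tr(b^2 a)   [inverse elimination on a] = x*y^2 - y*z - x
tr(b^2 a^-2) = tr(a^-1 b^2) * tr(a) - tr(a^-1 b^2 a)   [inverse elimination on a] = x^2*y^2 - x*y*z - x^2 - y^2 + 2
tr(a^-1 b^2 a^-2) = tr(b^2 a^-2) * tr(a) - tr(b^2 a^-1)   [inverse elimination on a] = x^3*y^2 - x^2*y*z - x^3 - 2*x*y^2 + y*z + 3*x

x^3*y^2 - x^2*y*z - x^3 - 2*x*y^2 + y*z + 3*x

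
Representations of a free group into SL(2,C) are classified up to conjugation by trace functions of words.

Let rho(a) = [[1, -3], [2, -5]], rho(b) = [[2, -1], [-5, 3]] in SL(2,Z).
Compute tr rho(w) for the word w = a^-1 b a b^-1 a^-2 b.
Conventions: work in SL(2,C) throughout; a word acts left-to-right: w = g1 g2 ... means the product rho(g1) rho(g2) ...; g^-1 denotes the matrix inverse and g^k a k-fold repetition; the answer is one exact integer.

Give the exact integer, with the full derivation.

3035

rho(a^-1) = [[-5, 3], [-2, 1]]
... * rho(b) = [[2, -1], [-5, 3]]  ->  [[-25, 14], [-9, 5]]
... * rho(a) = [[1, -3], [2, -5]]  ->  [[3, 5], [1, 2]]
... * rho(b^-1) = [[3, 1], [5, 2]]  ->  [[34, 13], [13, 5]]
... * rho(a^-1) = [[-5, 3], [-2, 1]]  ->  [[-196, 115], [-75, 44]]
... * rho(a^-1) = [[-5, 3], [-2, 1]]  ->  [[750, -473], [287, -181]]
... * rho(b) = [[2, -1], [-5, 3]]  ->  [[3865, -2169], [1479, -830]]
tr = 3865 + -830 = 3035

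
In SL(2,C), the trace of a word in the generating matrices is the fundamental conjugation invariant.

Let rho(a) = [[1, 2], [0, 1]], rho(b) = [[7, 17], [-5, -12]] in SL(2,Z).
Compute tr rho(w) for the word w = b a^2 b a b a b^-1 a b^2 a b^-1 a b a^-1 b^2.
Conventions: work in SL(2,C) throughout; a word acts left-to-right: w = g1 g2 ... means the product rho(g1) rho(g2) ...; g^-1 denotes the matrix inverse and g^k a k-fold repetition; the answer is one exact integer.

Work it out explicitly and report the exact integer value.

rho(b) = [[7, 17], [-5, -12]]
... * rho(a) = [[1, 2], [0, 1]]  ->  [[7, 31], [-5, -22]]
... * rho(a) = [[1, 2], [0, 1]]  ->  [[7, 45], [-5, -32]]
... * rho(b) = [[7, 17], [-5, -12]]  ->  [[-176, -421], [125, 299]]
... * rho(a) = [[1, 2], [0, 1]]  ->  [[-176, -773], [125, 549]]
... * rho(b) = [[7, 17], [-5, -12]]  ->  [[2633, 6284], [-1870, -4463]]
... * rho(a) = [[1, 2], [0, 1]]  ->  [[2633, 11550], [-1870, -8203]]
... * rho(b^-1) = [[-12, -17], [5, 7]]  ->  [[26154, 36089], [-18575, -25631]]
... * rho(a) = [[1, 2], [0, 1]]  ->  [[26154, 88397], [-18575, -62781]]
... * rho(b) = [[7, 17], [-5, -12]]  ->  [[-258907, -616146], [183880, 437597]]
... * rho(b) = [[7, 17], [-5, -12]]  ->  [[1268381, 2992333], [-900825, -2125204]]
... * rho(a) = [[1, 2], [0, 1]]  ->  [[1268381, 5529095], [-900825, -3926854]]
... * rho(b^-1) = [[-12, -17], [5, 7]]  ->  [[12424903, 17141188], [-8824370, -12173953]]
... * rho(a) = [[1, 2], [0, 1]]  ->  [[12424903, 41990994], [-8824370, -29822693]]
... * rho(b) = [[7, 17], [-5, -12]]  ->  [[-122980649, -292668577], [87342875, 207858026]]
... * rho(a^-1) = [[1, -2], [0, 1]]  ->  [[-122980649, -46707279], [87342875, 33172276]]
... * rho(b) = [[7, 17], [-5, -12]]  ->  [[-627328148, -1530183685], [445538745, 1086761563]]
... * rho(b) = [[7, 17], [-5, -12]]  ->  [[3259621389, 7697625704], [-2315036600, -5466980091]]
tr = 3259621389 + -5466980091 = -2207358702

-2207358702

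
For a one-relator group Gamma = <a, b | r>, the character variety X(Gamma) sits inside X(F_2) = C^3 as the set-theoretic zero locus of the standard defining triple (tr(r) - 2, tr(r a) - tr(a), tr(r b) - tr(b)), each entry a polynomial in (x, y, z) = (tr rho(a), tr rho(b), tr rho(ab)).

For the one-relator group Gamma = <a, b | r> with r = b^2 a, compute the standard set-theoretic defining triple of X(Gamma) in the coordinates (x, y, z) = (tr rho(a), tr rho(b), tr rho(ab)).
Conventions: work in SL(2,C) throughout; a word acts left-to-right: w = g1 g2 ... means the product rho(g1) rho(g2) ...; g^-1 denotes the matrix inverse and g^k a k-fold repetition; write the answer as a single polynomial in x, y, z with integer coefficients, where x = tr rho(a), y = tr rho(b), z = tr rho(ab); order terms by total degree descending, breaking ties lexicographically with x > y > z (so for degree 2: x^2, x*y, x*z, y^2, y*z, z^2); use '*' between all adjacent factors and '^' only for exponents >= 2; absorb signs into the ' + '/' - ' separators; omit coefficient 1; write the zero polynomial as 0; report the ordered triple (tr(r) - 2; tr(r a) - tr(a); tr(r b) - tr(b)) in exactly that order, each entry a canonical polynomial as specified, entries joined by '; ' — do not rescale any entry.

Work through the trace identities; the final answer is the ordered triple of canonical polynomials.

y*z - x - 2; x*y*z - x^2 - y^2 - x + 2; y^2*z - x*y - y - z

trace(b^2 a) = trace(b) * trace(a b) - trace(a)  (reduce the b square) = y*z - x
and trace(a^2 b) = trace(a) * trace(b a) - trace(b) = x*z - y
next, trace(a^2) = trace(a) * trace(a) - trace(1) = x^2 - 2
trace(b^2 a^2) = trace(b) * trace(a^2 b) - trace(a^2) = x*y*z - x^2 - y^2 + 2
next, trace(b^2 a b) = trace(b) * trace(a b^2) - trace(a b)  (reduce the b square) = y^2*z - x*y - z
assemble the triple (trace(r) - 2; trace(r a) - x; trace(r b) - y)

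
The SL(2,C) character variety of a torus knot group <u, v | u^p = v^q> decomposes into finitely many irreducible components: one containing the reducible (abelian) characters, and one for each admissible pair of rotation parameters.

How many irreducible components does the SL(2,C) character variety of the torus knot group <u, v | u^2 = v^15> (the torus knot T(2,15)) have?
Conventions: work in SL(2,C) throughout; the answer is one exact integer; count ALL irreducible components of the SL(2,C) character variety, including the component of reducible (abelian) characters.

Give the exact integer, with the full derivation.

For T(2,15): irreducibility forces the central element u^2 = v^15 to one of +I, -I.
So on each irreducible component the traces are pinned: tr(u) = 2*cos(pi*alpha/2) with 1 <= alpha <= 1, tr(v) = 2*cos(pi*beta/15) with 1 <= beta <= 14.
Consistency of u^2 = (-1)^alpha I with v^15 = (-1)^beta I forces alpha = beta (mod 2).
Counting: 1 odd alphas x 7 odd betas + 0 even alphas x 7 even betas = 7 + 0 = 7.
That is 7 components of irreducible characters, and with the reducible (abelian) component the total is 8.

8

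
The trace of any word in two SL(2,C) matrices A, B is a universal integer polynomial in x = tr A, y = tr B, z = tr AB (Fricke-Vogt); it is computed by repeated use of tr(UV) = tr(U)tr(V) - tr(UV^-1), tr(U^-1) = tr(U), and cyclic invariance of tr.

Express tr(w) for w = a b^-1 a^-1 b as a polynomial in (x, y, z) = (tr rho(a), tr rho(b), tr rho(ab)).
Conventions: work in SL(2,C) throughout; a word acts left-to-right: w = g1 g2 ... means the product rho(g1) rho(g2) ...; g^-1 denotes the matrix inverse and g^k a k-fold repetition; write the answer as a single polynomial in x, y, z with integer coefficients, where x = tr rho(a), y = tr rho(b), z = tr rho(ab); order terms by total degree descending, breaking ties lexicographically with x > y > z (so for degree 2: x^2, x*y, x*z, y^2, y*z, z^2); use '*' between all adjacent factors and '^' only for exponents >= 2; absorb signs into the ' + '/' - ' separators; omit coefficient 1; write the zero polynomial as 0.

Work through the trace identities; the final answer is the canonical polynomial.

tr(a b a) = tr(a) * tr(b a) - tr(b)   [square of a] = x*z - y
apply: tr(a b a b) = tr(a b) * tr(a b) - tr(1)   [split at a repeated a] = z^2 - 2
use: tr(b a b^-1 a) = tr(a b a) * tr(b) - tr(a b a b)   [inverse elimination on b] = x*y*z - y^2 - z^2 + 2
tr(a b^-1 a^-1 b) = tr(b a b^-1) * tr(a) - tr(b a b^-1 a)   [inverse elimination on a] = -x*y*z + x^2 + y^2 + z^2 - 2

-x*y*z + x^2 + y^2 + z^2 - 2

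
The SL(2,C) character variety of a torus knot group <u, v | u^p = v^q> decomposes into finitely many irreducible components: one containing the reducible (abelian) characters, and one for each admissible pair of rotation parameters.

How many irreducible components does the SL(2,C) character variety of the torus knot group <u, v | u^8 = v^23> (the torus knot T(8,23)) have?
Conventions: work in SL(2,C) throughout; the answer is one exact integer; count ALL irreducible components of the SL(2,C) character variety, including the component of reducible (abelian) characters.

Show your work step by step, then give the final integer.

78

For T(8,23): irreducibility forces the central element u^8 = v^23 to one of +I, -I.
This locks tr(u) to 2*cos(pi*alpha/8), alpha in 1..7, and tr(v) to 2*cos(pi*beta/23), beta in 1..22, on each component of irreducible characters.
u^8 = (-1)^alpha I and v^23 = (-1)^beta I must agree, so alpha and beta have equal parity.
Counting: 4 odd alphas x 11 odd betas + 3 even alphas x 11 even betas = 44 + 33 = 77.
Total: 77 irreducible-character components + 1 reducible (abelian) component = 78.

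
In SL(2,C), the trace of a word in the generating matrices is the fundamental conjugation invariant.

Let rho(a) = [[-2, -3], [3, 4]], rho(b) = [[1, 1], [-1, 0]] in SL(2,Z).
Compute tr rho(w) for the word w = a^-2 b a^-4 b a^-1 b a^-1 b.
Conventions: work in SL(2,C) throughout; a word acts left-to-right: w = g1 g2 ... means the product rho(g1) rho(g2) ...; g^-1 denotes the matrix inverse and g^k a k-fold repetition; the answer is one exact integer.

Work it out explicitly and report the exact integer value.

131

rho(a^-1) = [[4, 3], [-3, -2]]
... * rho(a^-1) = [[4, 3], [-3, -2]]  ->  [[7, 6], [-6, -5]]
... * rho(b) = [[1, 1], [-1, 0]]  ->  [[1, 7], [-1, -6]]
... * rho(a^-1) = [[4, 3], [-3, -2]]  ->  [[-17, -11], [14, 9]]
... * rho(a^-1) = [[4, 3], [-3, -2]]  ->  [[-35, -29], [29, 24]]
... * rho(a^-1) = [[4, 3], [-3, -2]]  ->  [[-53, -47], [44, 39]]
... * rho(a^-1) = [[4, 3], [-3, -2]]  ->  [[-71, -65], [59, 54]]
... * rho(b) = [[1, 1], [-1, 0]]  ->  [[-6, -71], [5, 59]]
... * rho(a^-1) = [[4, 3], [-3, -2]]  ->  [[189, 124], [-157, -103]]
... * rho(b) = [[1, 1], [-1, 0]]  ->  [[65, 189], [-54, -157]]
... * rho(a^-1) = [[4, 3], [-3, -2]]  ->  [[-307, -183], [255, 152]]
... * rho(b) = [[1, 1], [-1, 0]]  ->  [[-124, -307], [103, 255]]
tr = -124 + 255 = 131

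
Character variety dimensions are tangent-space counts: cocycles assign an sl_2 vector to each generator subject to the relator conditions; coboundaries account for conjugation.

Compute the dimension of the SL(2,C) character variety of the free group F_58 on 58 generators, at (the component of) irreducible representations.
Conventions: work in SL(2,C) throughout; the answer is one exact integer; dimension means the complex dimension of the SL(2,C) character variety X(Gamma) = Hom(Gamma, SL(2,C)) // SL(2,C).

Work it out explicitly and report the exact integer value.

The free group F_58: 58 generators, no relators.
A cocycle picks one sl_2 vector per generator freely, giving dim Z^1 = 3*58 = 174.
dim B^1 = 3: the coboundary map is injective because an irreducible image has centralizer 0 in sl_2.
dim H^1 = 174 - 3 = 171, which is dim X.

171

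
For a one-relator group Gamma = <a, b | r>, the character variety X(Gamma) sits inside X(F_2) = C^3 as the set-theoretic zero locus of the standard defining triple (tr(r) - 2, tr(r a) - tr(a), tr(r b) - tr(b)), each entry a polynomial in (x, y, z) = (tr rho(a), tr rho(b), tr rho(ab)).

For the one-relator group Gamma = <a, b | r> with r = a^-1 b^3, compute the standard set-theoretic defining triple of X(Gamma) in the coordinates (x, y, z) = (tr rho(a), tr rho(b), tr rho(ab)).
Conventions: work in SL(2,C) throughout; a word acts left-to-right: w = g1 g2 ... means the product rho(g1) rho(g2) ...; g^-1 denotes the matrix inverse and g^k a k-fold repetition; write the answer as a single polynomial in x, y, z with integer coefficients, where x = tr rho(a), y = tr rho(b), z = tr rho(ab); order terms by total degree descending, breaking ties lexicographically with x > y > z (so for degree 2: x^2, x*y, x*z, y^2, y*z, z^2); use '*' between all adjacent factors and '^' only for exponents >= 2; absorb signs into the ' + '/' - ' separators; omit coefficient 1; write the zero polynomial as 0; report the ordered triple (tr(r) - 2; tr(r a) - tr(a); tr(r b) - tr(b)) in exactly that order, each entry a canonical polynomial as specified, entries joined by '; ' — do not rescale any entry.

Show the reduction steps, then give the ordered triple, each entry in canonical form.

trace(b^2) = trace(b) trace(b) - trace(1) = y^2 - 2
trace(b^3) = trace(b) trace(b^2) - trace(b) = y^3 - 3*y
trace(b a b) = trace(b) trace(a b) - trace(a) = y*z - x
trace(b^3 a) = trace(b) trace(b a b) - trace(b a) = y^2*z - x*y - z
trace(a^-1 b^3) = trace(b^3) trace(a) - trace(b^3 a) = x*y^3 - y^2*z - 2*x*y + z
trace(b^4) = trace(b) trace(b^3) - trace(b^2) = y^4 - 4*y^2 + 2
trace(b^4 a) = trace(b) trace(b a b^2) - trace(b a b) = y^3*z - x*y^2 - 2*y*z + x
trace(a^-1 b^4) = trace(b^4) trace(a) - trace(b^4 a) = x*y^4 - y^3*z - 3*x*y^2 + 2*y*z + x
assemble the triple (trace(r) - 2; trace(r a) - x; trace(r b) - y)

x*y^3 - y^2*z - 2*x*y + z - 2; y^3 - x - 3*y; x*y^4 - y^3*z - 3*x*y^2 + 2*y*z + x - y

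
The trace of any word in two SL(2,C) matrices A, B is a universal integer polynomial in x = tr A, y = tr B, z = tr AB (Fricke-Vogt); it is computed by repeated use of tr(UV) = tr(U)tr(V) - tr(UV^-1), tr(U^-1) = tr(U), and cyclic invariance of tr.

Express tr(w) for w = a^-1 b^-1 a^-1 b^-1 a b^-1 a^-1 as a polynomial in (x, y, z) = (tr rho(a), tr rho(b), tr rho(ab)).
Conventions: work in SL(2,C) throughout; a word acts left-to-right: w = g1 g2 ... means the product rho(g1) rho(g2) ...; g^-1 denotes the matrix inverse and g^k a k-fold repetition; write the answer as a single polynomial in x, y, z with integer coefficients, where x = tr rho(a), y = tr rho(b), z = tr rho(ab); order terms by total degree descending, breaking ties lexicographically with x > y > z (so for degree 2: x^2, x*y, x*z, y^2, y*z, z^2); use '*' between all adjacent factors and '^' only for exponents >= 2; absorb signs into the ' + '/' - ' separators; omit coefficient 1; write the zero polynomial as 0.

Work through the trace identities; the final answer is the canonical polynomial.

x^2*y*z^2 - x^3*z - x*y^2*z - x*z^3 + y*z^2 + 3*x*z - y

trace(b^-1) = trace(b) = y
trace(b a b) = trace(b) * trace(a b) - trace(a) = y*z - x
trace(b a b a) = trace(a b) * trace(a b) - trace(1) = z^2 - 2
trace(a^-1 b a b) = trace(b a b) * trace(a) - trace(b a b a) = x*y*z - x^2 - z^2 + 2
trace(a b^-1 a^-1 b) = trace(a^-1 b a) * trace(b) - trace(a^-1 b a b) = -x*y*z + x^2 + y^2 + z^2 - 2
trace(a^-1 b^-1 a b^-1) = trace(a b^-1 a^-1) * trace(b) - trace(a b^-1 a^-1 b) = x*y*z - x^2 - z^2 + 2
trace(b^-1 a^-1 b^-1 a b^-1) = trace(a^-1 b^-1 a b^-1) * trace(b) - trace(a^-1 b^-1 a) = x*y^2*z - x^2*y - y*z^2 + y
trace(a^2) = trace(a) * trace(a) - trace(1) = x^2 - 2
trace(a^2 b) = trace(a) * trace(b a) - trace(b) = x*z - y
trace(a^2 b^-1) = trace(a^2) * trace(b) - trace(a^2 b) = x^2*y - x*z - y
trace(b^-1 a^2 b^-1) = trace(a^2 b^-1) * trace(b) - trace(a^2) = x^2*y^2 - x*y*z - x^2 - y^2 + 2
trace(a^3) = trace(a) * trace(a^2) - trace(a) = x^3 - 3*x
trace(a^3 b) = trace(a) * trace(a b a) - trace(a b) = x^2*z - x*y - z
trace(a b^-1 a^2) = trace(a^3) * trace(b) - trace(a^3 b) = x^3*y - x^2*z - 2*x*y + z
trace(a^2 b a b) = trace(a) * trace(b a b a) - trace(b a b) = x*z^2 - y*z - x
trace(a b^-1 a^2 b) = trace(a^2 b a) * trace(b) - trace(a^2 b a b) = x^2*y*z - x*y^2 - x*z^2 + x
trace(b^-1 a^2 b^-1 a) = trace(a b^-1 a^2) * trace(b) - trace(a b^-1 a^2 b) = x^3*y^2 - 2*x^2*y*z - x*y^2 + x*z^2 + y*z - x
trace(a b^-1 a^-1 b^-1 a) = trace(b^-1 a^2 b^-1) * trace(a) - trace(b^-1 a^2 b^-1 a) = x^2*y*z - x^3 - x*z^2 - y*z + 3*x
trace(b a b a b) = trace(b) * trace(a b a b) - trace(a b a) = y*z^2 - x*z - y
trace(b a b a b a) = trace(a b) * trace(a b a b) - trace(a^-1 b^-1) = z^3 - 3*z
trace(a b a b a^-1 b) = trace(b a b a b) * trace(a) - trace(b a b a b a) = x*y*z^2 - x^2*z - z^3 - x*y + 3*z
trace(a^-1 b^-1 a b a b) = trace(a b a b a^-1) * trace(b) - trace(a b a b a^-1 b) = -x*y*z^2 + x^2*z + y^2*z + z^3 - 3*z
trace(a b^-1 a^-1 b^-1 a b) = trace(a^-1 b^-1 a b a) * trace(b) - trace(a^-1 b^-1 a b a b) = x*y*z^2 - x^2*z - y^2*z - z^3 + x*y + 3*z
trace(b^-1 a^-1 b^-1 a b^-1 a) = trace(a b^-1 a^-1 b^-1 a) * trace(b) - trace(a b^-1 a^-1 b^-1 a b) = x^2*y^2*z - x^3*y - 2*x*y*z^2 + x^2*z + z^3 + 2*x*y - 3*z
trace(b^-1 a^-1 b^-1 a b^-1 a^-1) = trace(b^-1 a^-1 b^-1 a b^-1) * trace(a) - trace(b^-1 a^-1 b^-1 a b^-1 a) = x*y*z^2 - x^2*z - z^3 - x*y + 3*z
trace(a^-1 b^-1 a^-1 b^-1 a b^-1 a^-1) = trace(b^-1 a^-1 b^-1 a b^-1 a^-1) * trace(a) - trace(b^-1 a^-1 b^-1 a b^-1) = x^2*y*z^2 - x^3*z - x*y^2*z - x*z^3 + y*z^2 + 3*x*z - y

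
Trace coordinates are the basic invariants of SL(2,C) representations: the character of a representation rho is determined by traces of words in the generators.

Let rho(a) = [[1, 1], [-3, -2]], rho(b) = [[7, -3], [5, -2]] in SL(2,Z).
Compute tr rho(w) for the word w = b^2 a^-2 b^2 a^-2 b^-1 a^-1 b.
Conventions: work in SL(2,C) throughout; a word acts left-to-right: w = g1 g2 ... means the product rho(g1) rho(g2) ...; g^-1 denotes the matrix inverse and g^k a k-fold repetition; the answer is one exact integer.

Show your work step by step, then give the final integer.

2337427

rho(b) = [[7, -3], [5, -2]]
... * rho(b) = [[7, -3], [5, -2]]  ->  [[34, -15], [25, -11]]
... * rho(a^-1) = [[-2, -1], [3, 1]]  ->  [[-113, -49], [-83, -36]]
... * rho(a^-1) = [[-2, -1], [3, 1]]  ->  [[79, 64], [58, 47]]
... * rho(b) = [[7, -3], [5, -2]]  ->  [[873, -365], [641, -268]]
... * rho(b) = [[7, -3], [5, -2]]  ->  [[4286, -1889], [3147, -1387]]
... * rho(a^-1) = [[-2, -1], [3, 1]]  ->  [[-14239, -6175], [-10455, -4534]]
... * rho(a^-1) = [[-2, -1], [3, 1]]  ->  [[9953, 8064], [7308, 5921]]
... * rho(b^-1) = [[-2, 3], [-5, 7]]  ->  [[-60226, 86307], [-44221, 63371]]
... * rho(a^-1) = [[-2, -1], [3, 1]]  ->  [[379373, 146533], [278555, 107592]]
... * rho(b) = [[7, -3], [5, -2]]  ->  [[3388276, -1431185], [2487845, -1050849]]
tr = 3388276 + -1050849 = 2337427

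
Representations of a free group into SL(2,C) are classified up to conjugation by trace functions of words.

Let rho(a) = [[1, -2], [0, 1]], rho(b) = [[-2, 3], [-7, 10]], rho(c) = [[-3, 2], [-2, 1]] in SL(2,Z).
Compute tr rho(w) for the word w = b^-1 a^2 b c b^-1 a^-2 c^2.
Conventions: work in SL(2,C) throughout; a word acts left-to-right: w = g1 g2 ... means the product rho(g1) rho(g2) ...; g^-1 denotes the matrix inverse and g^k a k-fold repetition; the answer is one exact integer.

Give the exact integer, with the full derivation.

rho(b^-1) = [[10, -3], [7, -2]]
... * rho(a) = [[1, -2], [0, 1]]  ->  [[10, -23], [7, -16]]
... * rho(a) = [[1, -2], [0, 1]]  ->  [[10, -43], [7, -30]]
... * rho(b) = [[-2, 3], [-7, 10]]  ->  [[281, -400], [196, -279]]
... * rho(c) = [[-3, 2], [-2, 1]]  ->  [[-43, 162], [-30, 113]]
... * rho(b^-1) = [[10, -3], [7, -2]]  ->  [[704, -195], [491, -136]]
... * rho(a^-1) = [[1, 2], [0, 1]]  ->  [[704, 1213], [491, 846]]
... * rho(a^-1) = [[1, 2], [0, 1]]  ->  [[704, 2621], [491, 1828]]
... * rho(c) = [[-3, 2], [-2, 1]]  ->  [[-7354, 4029], [-5129, 2810]]
... * rho(c) = [[-3, 2], [-2, 1]]  ->  [[14004, -10679], [9767, -7448]]
tr = 14004 + -7448 = 6556

6556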